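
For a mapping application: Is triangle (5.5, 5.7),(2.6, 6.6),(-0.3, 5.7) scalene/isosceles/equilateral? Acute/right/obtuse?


Side lengths squared: AB^2=9.22, BC^2=9.22, CA^2=33.64
Sorted: [9.22, 9.22, 33.64]
By sides: Isosceles, By angles: Obtuse

Isosceles, Obtuse


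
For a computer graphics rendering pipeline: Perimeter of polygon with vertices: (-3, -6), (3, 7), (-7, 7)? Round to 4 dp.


Sides: (-3, -6)->(3, 7): sqrt(205) = 14.317821, (3, 7)->(-7, 7): sqrt(100) = 10, (-7, 7)->(-3, -6): sqrt(185) = 13.601471
Sum = 37.919292
Perimeter = 37.9193

37.9193


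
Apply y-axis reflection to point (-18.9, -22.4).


Reflection over y-axis: (x,y) -> (-x,y)
(-18.9, -22.4) -> (18.9, -22.4)

(18.9, -22.4)


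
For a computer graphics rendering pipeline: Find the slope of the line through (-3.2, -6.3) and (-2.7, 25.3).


slope = (y2-y1)/(x2-x1) = (25.3-(-6.3))/((-2.7)-(-3.2)) = 31.6/0.5 = 63.2

63.2


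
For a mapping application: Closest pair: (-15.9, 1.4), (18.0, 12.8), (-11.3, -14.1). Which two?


d(P0,P1) = 35.7655, d(P0,P2) = 16.1682, d(P1,P2) = 39.7756
Closest: P0 and P2

Closest pair: (-15.9, 1.4) and (-11.3, -14.1), distance = 16.1682


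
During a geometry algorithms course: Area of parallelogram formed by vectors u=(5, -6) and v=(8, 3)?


|u x v| = |5*3 - (-6)*8|
= |15 - (-48)| = 63

63


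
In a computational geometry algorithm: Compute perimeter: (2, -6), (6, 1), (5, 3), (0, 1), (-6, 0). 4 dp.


Sides: (2, -6)->(6, 1): sqrt(65) = 8.062258, (6, 1)->(5, 3): sqrt(5) = 2.236068, (5, 3)->(0, 1): sqrt(29) = 5.385165, (0, 1)->(-6, 0): sqrt(37) = 6.082763, (-6, 0)->(2, -6): sqrt(100) = 10
Sum = 31.766254
Perimeter = 31.7663

31.7663


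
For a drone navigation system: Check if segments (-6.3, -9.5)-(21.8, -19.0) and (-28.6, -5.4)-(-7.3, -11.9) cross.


Cross products: d1=57.62, d2=37.92, d3=-96.64, d4=-76.94
d1*d2 < 0 and d3*d4 < 0? no

No, they don't intersect


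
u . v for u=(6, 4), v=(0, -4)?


u . v = u_x*v_x + u_y*v_y = 6*0 + 4*(-4)
= 0 + (-16) = -16

-16


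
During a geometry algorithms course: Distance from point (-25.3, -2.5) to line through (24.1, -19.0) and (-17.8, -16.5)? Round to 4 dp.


|cross product| = 567.85
|line direction| = sqrt(1761.86) = 41.9745
Distance = 567.85/sqrt(1761.86) = 13.5284

13.5284


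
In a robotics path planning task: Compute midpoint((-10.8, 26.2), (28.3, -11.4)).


M = (((-10.8)+28.3)/2, (26.2+(-11.4))/2)
= (8.75, 7.4)

(8.75, 7.4)


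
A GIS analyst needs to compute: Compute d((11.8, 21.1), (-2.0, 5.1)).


dx=-13.8, dy=-16
d^2 = (-13.8)^2 + (-16)^2 = 446.44
d = sqrt(446.44) = 21.1291

21.1291


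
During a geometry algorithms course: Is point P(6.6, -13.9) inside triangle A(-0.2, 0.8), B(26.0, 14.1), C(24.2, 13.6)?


Cross products: AB x AP = -475.58, BC x BP = 40.7, CA x CP = 445.72
All same sign? no

No, outside


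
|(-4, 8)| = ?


|u| = sqrt((-4)^2 + 8^2) = sqrt(80) = 8.9443

8.9443


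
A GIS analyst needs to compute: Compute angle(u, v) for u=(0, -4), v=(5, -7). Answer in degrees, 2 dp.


u.v = 28, |u| = sqrt(16) = 4, |v| = sqrt(74) = 8.6023
cos(theta) = u.v/(|u||v|) = 28/sqrt(1184) = 0.813733
theta = acos(0.813733) = 35.54 degrees

35.54 degrees


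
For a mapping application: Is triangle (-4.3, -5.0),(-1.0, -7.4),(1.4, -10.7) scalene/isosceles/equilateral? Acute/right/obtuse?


Side lengths squared: AB^2=16.65, BC^2=16.65, CA^2=64.98
Sorted: [16.65, 16.65, 64.98]
By sides: Isosceles, By angles: Obtuse

Isosceles, Obtuse


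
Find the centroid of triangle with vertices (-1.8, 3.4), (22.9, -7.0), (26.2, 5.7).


Centroid = ((x_A+x_B+x_C)/3, (y_A+y_B+y_C)/3)
= (((-1.8)+22.9+26.2)/3, (3.4+(-7)+5.7)/3)
= (15.7667, 0.7)

(15.7667, 0.7)


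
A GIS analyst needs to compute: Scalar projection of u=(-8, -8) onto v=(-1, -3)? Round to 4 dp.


u.v = 32, |v| = sqrt(10) = 3.1623
Scalar projection = u.v / |v| = 32 / sqrt(10) = 10.1193

10.1193


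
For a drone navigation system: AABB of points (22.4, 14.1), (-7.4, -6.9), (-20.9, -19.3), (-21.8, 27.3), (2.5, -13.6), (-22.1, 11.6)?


x range: [-22.1, 22.4]
y range: [-19.3, 27.3]
Bounding box: (-22.1,-19.3) to (22.4,27.3)

(-22.1,-19.3) to (22.4,27.3)


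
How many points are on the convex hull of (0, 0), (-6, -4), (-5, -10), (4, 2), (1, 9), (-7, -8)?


Convex hull vertices (CCW): (-7, -8), (-5, -10), (4, 2), (1, 9), (-6, -4)
Count = 5

5


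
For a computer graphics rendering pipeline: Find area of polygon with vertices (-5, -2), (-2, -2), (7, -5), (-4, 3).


Shoelace sum: ((-5)*(-2) - (-2)*(-2)) + ((-2)*(-5) - 7*(-2)) + (7*3 - (-4)*(-5)) + ((-4)*(-2) - (-5)*3)
= 54
Area = |54|/2 = 27

27


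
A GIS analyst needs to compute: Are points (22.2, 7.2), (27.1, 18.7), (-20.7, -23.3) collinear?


Cross product: (27.1-22.2)*((-23.3)-7.2) - (18.7-7.2)*((-20.7)-22.2)
= 343.9

No, not collinear


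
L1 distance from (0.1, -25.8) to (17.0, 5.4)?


|0.1-17| + |(-25.8)-5.4| = 16.9 + 31.2 = 48.1

48.1


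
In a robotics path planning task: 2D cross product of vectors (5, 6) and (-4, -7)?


u x v = u_x*v_y - u_y*v_x = 5*(-7) - 6*(-4)
= (-35) - (-24) = -11

-11


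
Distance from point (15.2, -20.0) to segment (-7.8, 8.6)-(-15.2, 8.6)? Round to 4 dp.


Project P onto AB: t = 0 (clamped to [0,1])
Closest point on segment: (-7.8, 8.6)
Distance: 36.701

36.701


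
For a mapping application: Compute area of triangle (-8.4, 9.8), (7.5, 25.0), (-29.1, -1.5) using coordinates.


Area = |x_A(y_B-y_C) + x_B(y_C-y_A) + x_C(y_A-y_B)|/2
= |(-222.6) + (-84.75) + 442.32|/2
= 134.97/2 = 67.485

67.485


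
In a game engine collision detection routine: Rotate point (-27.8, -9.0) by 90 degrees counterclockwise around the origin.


90° CCW: (x,y) -> (-y, x)
(-27.8,-9) -> (9, -27.8)

(9, -27.8)


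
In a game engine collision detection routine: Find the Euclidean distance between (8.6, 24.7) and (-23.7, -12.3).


dx=-32.3, dy=-37
d^2 = (-32.3)^2 + (-37)^2 = 2412.29
d = sqrt(2412.29) = 49.1151

49.1151


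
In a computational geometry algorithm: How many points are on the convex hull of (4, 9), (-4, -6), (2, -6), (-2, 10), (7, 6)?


Convex hull vertices (CCW): (-4, -6), (2, -6), (7, 6), (4, 9), (-2, 10)
Count = 5

5


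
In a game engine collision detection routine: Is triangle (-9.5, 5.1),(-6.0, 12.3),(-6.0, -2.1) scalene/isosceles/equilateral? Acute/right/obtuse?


Side lengths squared: AB^2=64.09, BC^2=207.36, CA^2=64.09
Sorted: [64.09, 64.09, 207.36]
By sides: Isosceles, By angles: Obtuse

Isosceles, Obtuse


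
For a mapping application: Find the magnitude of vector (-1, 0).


|u| = sqrt((-1)^2 + 0^2) = sqrt(1) = 1

1


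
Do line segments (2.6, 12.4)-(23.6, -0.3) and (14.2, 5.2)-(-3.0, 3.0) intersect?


Cross products: d1=-149.36, d2=115.28, d3=-3.88, d4=-268.52
d1*d2 < 0 and d3*d4 < 0? no

No, they don't intersect


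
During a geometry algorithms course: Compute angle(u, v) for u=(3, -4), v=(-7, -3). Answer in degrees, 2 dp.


u.v = -9, |u| = sqrt(25) = 5, |v| = sqrt(58) = 7.6158
cos(theta) = u.v/(|u||v|) = -9/sqrt(1450) = -0.236352
theta = acos(-0.236352) = 103.67 degrees

103.67 degrees


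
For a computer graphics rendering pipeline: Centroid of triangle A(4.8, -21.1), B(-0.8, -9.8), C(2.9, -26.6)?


Centroid = ((x_A+x_B+x_C)/3, (y_A+y_B+y_C)/3)
= ((4.8+(-0.8)+2.9)/3, ((-21.1)+(-9.8)+(-26.6))/3)
= (2.3, -19.1667)

(2.3, -19.1667)


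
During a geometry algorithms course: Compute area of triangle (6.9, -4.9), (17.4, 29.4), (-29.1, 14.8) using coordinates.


Area = |x_A(y_B-y_C) + x_B(y_C-y_A) + x_C(y_A-y_B)|/2
= |100.74 + 342.78 + 998.13|/2
= 1441.65/2 = 720.825

720.825


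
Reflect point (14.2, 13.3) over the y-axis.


Reflection over y-axis: (x,y) -> (-x,y)
(14.2, 13.3) -> (-14.2, 13.3)

(-14.2, 13.3)


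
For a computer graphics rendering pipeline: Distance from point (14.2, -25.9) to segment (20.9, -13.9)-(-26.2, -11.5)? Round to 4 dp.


Project P onto AB: t = 0.1289 (clamped to [0,1])
Closest point on segment: (14.8272, -13.5906)
Distance: 12.3254

12.3254


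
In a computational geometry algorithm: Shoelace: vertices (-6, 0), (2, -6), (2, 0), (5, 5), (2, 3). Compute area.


Shoelace sum: ((-6)*(-6) - 2*0) + (2*0 - 2*(-6)) + (2*5 - 5*0) + (5*3 - 2*5) + (2*0 - (-6)*3)
= 81
Area = |81|/2 = 40.5

40.5


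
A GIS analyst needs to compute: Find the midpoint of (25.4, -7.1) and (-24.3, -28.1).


M = ((25.4+(-24.3))/2, ((-7.1)+(-28.1))/2)
= (0.55, -17.6)

(0.55, -17.6)


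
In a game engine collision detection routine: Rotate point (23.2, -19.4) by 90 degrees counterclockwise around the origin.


90° CCW: (x,y) -> (-y, x)
(23.2,-19.4) -> (19.4, 23.2)

(19.4, 23.2)


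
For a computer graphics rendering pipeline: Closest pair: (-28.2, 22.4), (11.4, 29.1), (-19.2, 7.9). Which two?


d(P0,P1) = 40.1628, d(P0,P2) = 17.066, d(P1,P2) = 37.2263
Closest: P0 and P2

Closest pair: (-28.2, 22.4) and (-19.2, 7.9), distance = 17.066


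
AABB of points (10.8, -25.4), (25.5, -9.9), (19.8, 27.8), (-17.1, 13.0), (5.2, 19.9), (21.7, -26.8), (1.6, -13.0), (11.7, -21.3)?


x range: [-17.1, 25.5]
y range: [-26.8, 27.8]
Bounding box: (-17.1,-26.8) to (25.5,27.8)

(-17.1,-26.8) to (25.5,27.8)


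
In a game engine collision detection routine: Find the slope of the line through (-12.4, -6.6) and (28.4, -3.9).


slope = (y2-y1)/(x2-x1) = ((-3.9)-(-6.6))/(28.4-(-12.4)) = 2.7/40.8 = 0.0662

0.0662


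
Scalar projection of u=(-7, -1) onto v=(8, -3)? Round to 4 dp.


u.v = -53, |v| = sqrt(73) = 8.544
Scalar projection = u.v / |v| = -53 / sqrt(73) = -6.2032

-6.2032


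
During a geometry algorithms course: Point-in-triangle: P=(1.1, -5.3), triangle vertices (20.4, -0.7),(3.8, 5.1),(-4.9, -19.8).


Cross products: AB x AP = 188.3, BC x BP = 23.25, CA x CP = 252.25
All same sign? yes

Yes, inside


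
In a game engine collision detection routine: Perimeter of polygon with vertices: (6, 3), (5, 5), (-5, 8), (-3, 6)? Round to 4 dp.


Sides: (6, 3)->(5, 5): sqrt(5) = 2.236068, (5, 5)->(-5, 8): sqrt(109) = 10.440307, (-5, 8)->(-3, 6): sqrt(8) = 2.828427, (-3, 6)->(6, 3): sqrt(90) = 9.486833
Sum = 24.991635
Perimeter = 24.9916

24.9916


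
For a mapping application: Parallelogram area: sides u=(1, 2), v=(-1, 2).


|u x v| = |1*2 - 2*(-1)|
= |2 - (-2)| = 4

4


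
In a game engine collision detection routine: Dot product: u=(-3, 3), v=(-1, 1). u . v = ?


u . v = u_x*v_x + u_y*v_y = (-3)*(-1) + 3*1
= 3 + 3 = 6

6


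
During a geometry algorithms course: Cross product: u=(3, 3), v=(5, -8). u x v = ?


u x v = u_x*v_y - u_y*v_x = 3*(-8) - 3*5
= (-24) - 15 = -39

-39


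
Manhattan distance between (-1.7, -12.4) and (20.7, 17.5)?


|(-1.7)-20.7| + |(-12.4)-17.5| = 22.4 + 29.9 = 52.3

52.3


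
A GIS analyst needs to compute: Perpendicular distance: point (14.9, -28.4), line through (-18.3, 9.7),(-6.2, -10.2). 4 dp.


|cross product| = 199.67
|line direction| = sqrt(542.42) = 23.2899
Distance = 199.67/sqrt(542.42) = 8.5732

8.5732


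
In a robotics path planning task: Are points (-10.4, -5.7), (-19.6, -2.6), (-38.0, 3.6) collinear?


Cross product: ((-19.6)-(-10.4))*(3.6-(-5.7)) - ((-2.6)-(-5.7))*((-38)-(-10.4))
= 0

Yes, collinear


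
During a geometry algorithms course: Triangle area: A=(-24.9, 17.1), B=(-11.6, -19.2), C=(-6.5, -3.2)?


Area = |x_A(y_B-y_C) + x_B(y_C-y_A) + x_C(y_A-y_B)|/2
= |398.4 + 235.48 + (-235.95)|/2
= 397.93/2 = 198.965

198.965


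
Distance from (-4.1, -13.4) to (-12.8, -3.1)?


dx=-8.7, dy=10.3
d^2 = (-8.7)^2 + 10.3^2 = 181.78
d = sqrt(181.78) = 13.4826

13.4826


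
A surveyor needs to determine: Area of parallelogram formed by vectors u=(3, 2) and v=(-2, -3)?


|u x v| = |3*(-3) - 2*(-2)|
= |(-9) - (-4)| = 5

5


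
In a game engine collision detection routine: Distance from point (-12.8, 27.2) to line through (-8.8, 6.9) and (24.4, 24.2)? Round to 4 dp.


|cross product| = 743.16
|line direction| = sqrt(1401.53) = 37.437
Distance = 743.16/sqrt(1401.53) = 19.8509

19.8509


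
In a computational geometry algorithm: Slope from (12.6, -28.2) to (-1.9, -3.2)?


slope = (y2-y1)/(x2-x1) = ((-3.2)-(-28.2))/((-1.9)-12.6) = 25/(-14.5) = -1.7241

-1.7241


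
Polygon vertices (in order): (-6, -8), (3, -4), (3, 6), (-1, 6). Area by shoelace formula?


Shoelace sum: ((-6)*(-4) - 3*(-8)) + (3*6 - 3*(-4)) + (3*6 - (-1)*6) + ((-1)*(-8) - (-6)*6)
= 146
Area = |146|/2 = 73

73


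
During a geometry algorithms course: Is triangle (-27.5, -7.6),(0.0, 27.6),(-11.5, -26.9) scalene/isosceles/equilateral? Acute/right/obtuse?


Side lengths squared: AB^2=1995.29, BC^2=3102.5, CA^2=628.49
Sorted: [628.49, 1995.29, 3102.5]
By sides: Scalene, By angles: Obtuse

Scalene, Obtuse


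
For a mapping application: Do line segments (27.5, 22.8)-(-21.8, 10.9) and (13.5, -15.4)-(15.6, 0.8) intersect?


Cross products: d1=-146.58, d2=627.09, d3=1716.66, d4=942.99
d1*d2 < 0 and d3*d4 < 0? no

No, they don't intersect


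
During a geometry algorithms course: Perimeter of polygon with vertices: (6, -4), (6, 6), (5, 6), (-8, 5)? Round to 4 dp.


Sides: (6, -4)->(6, 6): sqrt(100) = 10, (6, 6)->(5, 6): sqrt(1) = 1, (5, 6)->(-8, 5): sqrt(170) = 13.038405, (-8, 5)->(6, -4): sqrt(277) = 16.643317
Sum = 40.681722
Perimeter = 40.6817

40.6817


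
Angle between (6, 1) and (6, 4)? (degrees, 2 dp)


u.v = 40, |u| = sqrt(37) = 6.0828, |v| = sqrt(52) = 7.2111
cos(theta) = u.v/(|u||v|) = 40/sqrt(1924) = 0.911922
theta = acos(0.911922) = 24.23 degrees

24.23 degrees


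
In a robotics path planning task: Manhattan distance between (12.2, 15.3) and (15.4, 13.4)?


|12.2-15.4| + |15.3-13.4| = 3.2 + 1.9 = 5.1

5.1


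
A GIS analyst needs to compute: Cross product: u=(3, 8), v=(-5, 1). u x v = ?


u x v = u_x*v_y - u_y*v_x = 3*1 - 8*(-5)
= 3 - (-40) = 43

43


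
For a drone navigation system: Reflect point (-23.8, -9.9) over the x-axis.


Reflection over x-axis: (x,y) -> (x,-y)
(-23.8, -9.9) -> (-23.8, 9.9)

(-23.8, 9.9)


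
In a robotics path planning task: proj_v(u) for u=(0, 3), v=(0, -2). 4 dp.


u.v = -6, |v| = sqrt(4) = 2
Scalar projection = u.v / |v| = -6 / sqrt(4) = -3

-3


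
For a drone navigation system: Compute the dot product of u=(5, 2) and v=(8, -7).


u . v = u_x*v_x + u_y*v_y = 5*8 + 2*(-7)
= 40 + (-14) = 26

26


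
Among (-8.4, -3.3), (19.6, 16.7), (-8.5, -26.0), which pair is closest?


d(P0,P1) = 34.4093, d(P0,P2) = 22.7002, d(P1,P2) = 51.1165
Closest: P0 and P2

Closest pair: (-8.4, -3.3) and (-8.5, -26.0), distance = 22.7002


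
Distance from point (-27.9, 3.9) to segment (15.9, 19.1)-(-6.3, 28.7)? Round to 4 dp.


Project P onto AB: t = 1 (clamped to [0,1])
Closest point on segment: (-6.3, 28.7)
Distance: 32.8877

32.8877


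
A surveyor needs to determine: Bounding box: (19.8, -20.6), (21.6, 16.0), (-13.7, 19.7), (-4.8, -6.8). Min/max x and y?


x range: [-13.7, 21.6]
y range: [-20.6, 19.7]
Bounding box: (-13.7,-20.6) to (21.6,19.7)

(-13.7,-20.6) to (21.6,19.7)


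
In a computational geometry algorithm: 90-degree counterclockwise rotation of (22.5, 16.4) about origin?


90° CCW: (x,y) -> (-y, x)
(22.5,16.4) -> (-16.4, 22.5)

(-16.4, 22.5)


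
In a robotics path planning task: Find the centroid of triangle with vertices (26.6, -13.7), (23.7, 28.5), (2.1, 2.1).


Centroid = ((x_A+x_B+x_C)/3, (y_A+y_B+y_C)/3)
= ((26.6+23.7+2.1)/3, ((-13.7)+28.5+2.1)/3)
= (17.4667, 5.6333)

(17.4667, 5.6333)


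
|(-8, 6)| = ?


|u| = sqrt((-8)^2 + 6^2) = sqrt(100) = 10

10


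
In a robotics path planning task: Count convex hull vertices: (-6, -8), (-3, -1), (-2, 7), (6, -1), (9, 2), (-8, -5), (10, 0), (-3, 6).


Convex hull vertices (CCW): (-8, -5), (-6, -8), (10, 0), (9, 2), (-2, 7), (-3, 6)
Count = 6

6


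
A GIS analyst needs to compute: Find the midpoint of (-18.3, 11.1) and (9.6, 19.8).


M = (((-18.3)+9.6)/2, (11.1+19.8)/2)
= (-4.35, 15.45)

(-4.35, 15.45)


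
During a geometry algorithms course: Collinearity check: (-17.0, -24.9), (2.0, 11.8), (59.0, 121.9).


Cross product: (2-(-17))*(121.9-(-24.9)) - (11.8-(-24.9))*(59-(-17))
= 0

Yes, collinear


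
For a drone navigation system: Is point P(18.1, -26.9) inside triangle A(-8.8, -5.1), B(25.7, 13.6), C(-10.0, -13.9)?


Cross products: AB x AP = -1255.13, BC x BP = 1236.85, CA x CP = -262.88
All same sign? no

No, outside


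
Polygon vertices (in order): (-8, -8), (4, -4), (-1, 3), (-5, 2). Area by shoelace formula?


Shoelace sum: ((-8)*(-4) - 4*(-8)) + (4*3 - (-1)*(-4)) + ((-1)*2 - (-5)*3) + ((-5)*(-8) - (-8)*2)
= 141
Area = |141|/2 = 70.5

70.5


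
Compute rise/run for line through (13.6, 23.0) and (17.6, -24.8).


slope = (y2-y1)/(x2-x1) = ((-24.8)-23)/(17.6-13.6) = (-47.8)/4 = -11.95

-11.95


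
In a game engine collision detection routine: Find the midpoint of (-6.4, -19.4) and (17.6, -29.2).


M = (((-6.4)+17.6)/2, ((-19.4)+(-29.2))/2)
= (5.6, -24.3)

(5.6, -24.3)


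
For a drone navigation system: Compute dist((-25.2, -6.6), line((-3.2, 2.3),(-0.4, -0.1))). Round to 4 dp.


|cross product| = 77.72
|line direction| = sqrt(13.6) = 3.6878
Distance = 77.72/sqrt(13.6) = 21.0748

21.0748


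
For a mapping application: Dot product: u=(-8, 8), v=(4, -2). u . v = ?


u . v = u_x*v_x + u_y*v_y = (-8)*4 + 8*(-2)
= (-32) + (-16) = -48

-48


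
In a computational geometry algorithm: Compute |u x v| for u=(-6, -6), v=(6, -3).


|u x v| = |(-6)*(-3) - (-6)*6|
= |18 - (-36)| = 54

54


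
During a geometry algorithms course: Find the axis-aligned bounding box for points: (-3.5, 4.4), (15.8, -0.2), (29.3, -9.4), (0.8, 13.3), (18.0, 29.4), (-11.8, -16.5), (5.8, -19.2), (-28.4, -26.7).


x range: [-28.4, 29.3]
y range: [-26.7, 29.4]
Bounding box: (-28.4,-26.7) to (29.3,29.4)

(-28.4,-26.7) to (29.3,29.4)


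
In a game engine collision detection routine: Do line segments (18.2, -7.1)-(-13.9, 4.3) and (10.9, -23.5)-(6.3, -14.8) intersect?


Cross products: d1=-138.95, d2=87.88, d3=609.66, d4=382.83
d1*d2 < 0 and d3*d4 < 0? no

No, they don't intersect


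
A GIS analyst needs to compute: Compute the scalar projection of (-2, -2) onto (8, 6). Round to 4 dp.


u.v = -28, |v| = sqrt(100) = 10
Scalar projection = u.v / |v| = -28 / sqrt(100) = -2.8

-2.8


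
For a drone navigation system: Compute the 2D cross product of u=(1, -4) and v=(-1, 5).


u x v = u_x*v_y - u_y*v_x = 1*5 - (-4)*(-1)
= 5 - 4 = 1

1


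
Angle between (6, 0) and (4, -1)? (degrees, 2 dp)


u.v = 24, |u| = sqrt(36) = 6, |v| = sqrt(17) = 4.1231
cos(theta) = u.v/(|u||v|) = 24/sqrt(612) = 0.970143
theta = acos(0.970143) = 14.04 degrees

14.04 degrees


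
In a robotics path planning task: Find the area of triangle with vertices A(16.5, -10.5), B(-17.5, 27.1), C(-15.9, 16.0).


Area = |x_A(y_B-y_C) + x_B(y_C-y_A) + x_C(y_A-y_B)|/2
= |183.15 + (-463.75) + 597.84|/2
= 317.24/2 = 158.62

158.62


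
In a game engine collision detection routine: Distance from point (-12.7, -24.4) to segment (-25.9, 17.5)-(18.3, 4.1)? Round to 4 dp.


Project P onto AB: t = 0.5367 (clamped to [0,1])
Closest point on segment: (-2.1776, 10.3081)
Distance: 36.2681

36.2681


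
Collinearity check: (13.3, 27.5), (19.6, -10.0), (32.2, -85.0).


Cross product: (19.6-13.3)*((-85)-27.5) - ((-10)-27.5)*(32.2-13.3)
= 0

Yes, collinear


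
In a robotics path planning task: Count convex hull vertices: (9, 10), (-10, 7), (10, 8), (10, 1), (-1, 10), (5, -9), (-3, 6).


Convex hull vertices (CCW): (-10, 7), (5, -9), (10, 1), (10, 8), (9, 10), (-1, 10)
Count = 6

6


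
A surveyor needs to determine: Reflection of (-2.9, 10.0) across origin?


Reflection over origin: (x,y) -> (-x,-y)
(-2.9, 10) -> (2.9, -10)

(2.9, -10)


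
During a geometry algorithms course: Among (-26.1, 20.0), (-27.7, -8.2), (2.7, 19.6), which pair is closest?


d(P0,P1) = 28.2454, d(P0,P2) = 28.8028, d(P1,P2) = 41.1947
Closest: P0 and P1

Closest pair: (-26.1, 20.0) and (-27.7, -8.2), distance = 28.2454


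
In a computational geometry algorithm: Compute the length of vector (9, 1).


|u| = sqrt(9^2 + 1^2) = sqrt(82) = 9.0554

9.0554


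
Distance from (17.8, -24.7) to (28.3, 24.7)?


dx=10.5, dy=49.4
d^2 = 10.5^2 + 49.4^2 = 2550.61
d = sqrt(2550.61) = 50.5036

50.5036


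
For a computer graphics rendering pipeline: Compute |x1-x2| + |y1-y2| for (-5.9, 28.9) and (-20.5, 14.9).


|(-5.9)-(-20.5)| + |28.9-14.9| = 14.6 + 14 = 28.6

28.6


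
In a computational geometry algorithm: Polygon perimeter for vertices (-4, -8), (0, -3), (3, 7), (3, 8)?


Sides: (-4, -8)->(0, -3): sqrt(41) = 6.403124, (0, -3)->(3, 7): sqrt(109) = 10.440307, (3, 7)->(3, 8): sqrt(1) = 1, (3, 8)->(-4, -8): sqrt(305) = 17.464249
Sum = 35.30768
Perimeter = 35.3077

35.3077


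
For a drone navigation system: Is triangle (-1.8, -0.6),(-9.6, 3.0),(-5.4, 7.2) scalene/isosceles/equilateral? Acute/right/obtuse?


Side lengths squared: AB^2=73.8, BC^2=35.28, CA^2=73.8
Sorted: [35.28, 73.8, 73.8]
By sides: Isosceles, By angles: Acute

Isosceles, Acute


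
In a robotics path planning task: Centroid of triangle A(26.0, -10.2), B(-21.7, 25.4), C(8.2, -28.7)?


Centroid = ((x_A+x_B+x_C)/3, (y_A+y_B+y_C)/3)
= ((26+(-21.7)+8.2)/3, ((-10.2)+25.4+(-28.7))/3)
= (4.1667, -4.5)

(4.1667, -4.5)


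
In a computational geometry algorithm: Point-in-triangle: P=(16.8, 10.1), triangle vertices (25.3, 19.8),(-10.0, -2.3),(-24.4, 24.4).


Cross products: AB x AP = 154.56, BC x BP = -894.12, CA x CP = -521.19
All same sign? no

No, outside


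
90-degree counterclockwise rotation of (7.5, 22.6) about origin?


90° CCW: (x,y) -> (-y, x)
(7.5,22.6) -> (-22.6, 7.5)

(-22.6, 7.5)


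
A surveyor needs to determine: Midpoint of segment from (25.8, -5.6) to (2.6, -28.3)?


M = ((25.8+2.6)/2, ((-5.6)+(-28.3))/2)
= (14.2, -16.95)

(14.2, -16.95)


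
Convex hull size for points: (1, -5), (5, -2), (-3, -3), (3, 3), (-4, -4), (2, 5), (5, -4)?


Convex hull vertices (CCW): (-4, -4), (1, -5), (5, -4), (5, -2), (3, 3), (2, 5)
Count = 6

6


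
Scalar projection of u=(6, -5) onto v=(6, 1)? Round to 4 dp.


u.v = 31, |v| = sqrt(37) = 6.0828
Scalar projection = u.v / |v| = 31 / sqrt(37) = 5.0964

5.0964


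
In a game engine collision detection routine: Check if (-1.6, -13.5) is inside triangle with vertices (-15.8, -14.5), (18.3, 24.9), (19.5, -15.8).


Cross products: AB x AP = -525.38, BC x BP = -856.01, CA x CP = -53.76
All same sign? yes

Yes, inside


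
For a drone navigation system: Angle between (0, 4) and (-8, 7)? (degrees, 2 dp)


u.v = 28, |u| = sqrt(16) = 4, |v| = sqrt(113) = 10.6301
cos(theta) = u.v/(|u||v|) = 28/sqrt(1808) = 0.658505
theta = acos(0.658505) = 48.81 degrees

48.81 degrees


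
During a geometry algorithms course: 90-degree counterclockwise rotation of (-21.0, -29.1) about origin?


90° CCW: (x,y) -> (-y, x)
(-21,-29.1) -> (29.1, -21)

(29.1, -21)


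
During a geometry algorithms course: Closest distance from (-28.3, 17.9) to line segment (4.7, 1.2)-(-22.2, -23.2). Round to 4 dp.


Project P onto AB: t = 0.3641 (clamped to [0,1])
Closest point on segment: (-5.0939, -7.6837)
Distance: 34.5405

34.5405


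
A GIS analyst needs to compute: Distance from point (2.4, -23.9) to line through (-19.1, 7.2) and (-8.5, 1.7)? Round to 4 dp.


|cross product| = 211.41
|line direction| = sqrt(142.61) = 11.9419
Distance = 211.41/sqrt(142.61) = 17.7031

17.7031


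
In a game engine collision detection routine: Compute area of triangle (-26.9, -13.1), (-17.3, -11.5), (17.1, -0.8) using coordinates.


Area = |x_A(y_B-y_C) + x_B(y_C-y_A) + x_C(y_A-y_B)|/2
= |287.83 + (-212.79) + (-27.36)|/2
= 47.68/2 = 23.84

23.84


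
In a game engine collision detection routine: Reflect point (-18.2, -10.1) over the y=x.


Reflection over y=x: (x,y) -> (y,x)
(-18.2, -10.1) -> (-10.1, -18.2)

(-10.1, -18.2)


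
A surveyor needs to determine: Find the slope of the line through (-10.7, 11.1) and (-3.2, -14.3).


slope = (y2-y1)/(x2-x1) = ((-14.3)-11.1)/((-3.2)-(-10.7)) = (-25.4)/7.5 = -3.3867

-3.3867


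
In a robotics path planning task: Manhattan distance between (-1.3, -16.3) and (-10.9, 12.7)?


|(-1.3)-(-10.9)| + |(-16.3)-12.7| = 9.6 + 29 = 38.6

38.6


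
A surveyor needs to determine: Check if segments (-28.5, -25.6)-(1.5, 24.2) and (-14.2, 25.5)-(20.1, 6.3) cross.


Cross products: d1=-2027.29, d2=256.85, d3=820.86, d4=-1463.28
d1*d2 < 0 and d3*d4 < 0? yes

Yes, they intersect


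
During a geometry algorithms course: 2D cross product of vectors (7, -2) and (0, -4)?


u x v = u_x*v_y - u_y*v_x = 7*(-4) - (-2)*0
= (-28) - 0 = -28

-28


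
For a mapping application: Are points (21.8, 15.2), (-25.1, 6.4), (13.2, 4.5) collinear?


Cross product: ((-25.1)-21.8)*(4.5-15.2) - (6.4-15.2)*(13.2-21.8)
= 426.15

No, not collinear


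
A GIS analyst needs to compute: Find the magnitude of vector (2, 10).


|u| = sqrt(2^2 + 10^2) = sqrt(104) = 10.198

10.198


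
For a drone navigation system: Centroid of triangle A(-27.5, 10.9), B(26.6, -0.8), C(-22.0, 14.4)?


Centroid = ((x_A+x_B+x_C)/3, (y_A+y_B+y_C)/3)
= (((-27.5)+26.6+(-22))/3, (10.9+(-0.8)+14.4)/3)
= (-7.6333, 8.1667)

(-7.6333, 8.1667)


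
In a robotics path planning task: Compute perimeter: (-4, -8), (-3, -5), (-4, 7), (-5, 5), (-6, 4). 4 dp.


Sides: (-4, -8)->(-3, -5): sqrt(10) = 3.162278, (-3, -5)->(-4, 7): sqrt(145) = 12.041595, (-4, 7)->(-5, 5): sqrt(5) = 2.236068, (-5, 5)->(-6, 4): sqrt(2) = 1.414214, (-6, 4)->(-4, -8): sqrt(148) = 12.165525
Sum = 31.01968
Perimeter = 31.0197

31.0197


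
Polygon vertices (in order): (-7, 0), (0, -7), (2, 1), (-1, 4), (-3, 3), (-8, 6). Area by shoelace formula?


Shoelace sum: ((-7)*(-7) - 0*0) + (0*1 - 2*(-7)) + (2*4 - (-1)*1) + ((-1)*3 - (-3)*4) + ((-3)*6 - (-8)*3) + ((-8)*0 - (-7)*6)
= 129
Area = |129|/2 = 64.5

64.5


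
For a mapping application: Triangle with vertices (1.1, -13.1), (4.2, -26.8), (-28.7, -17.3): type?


Side lengths squared: AB^2=197.3, BC^2=1172.66, CA^2=905.68
Sorted: [197.3, 905.68, 1172.66]
By sides: Scalene, By angles: Obtuse

Scalene, Obtuse


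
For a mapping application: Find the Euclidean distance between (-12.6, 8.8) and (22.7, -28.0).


dx=35.3, dy=-36.8
d^2 = 35.3^2 + (-36.8)^2 = 2600.33
d = sqrt(2600.33) = 50.9934

50.9934


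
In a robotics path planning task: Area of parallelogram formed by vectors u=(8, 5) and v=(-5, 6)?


|u x v| = |8*6 - 5*(-5)|
= |48 - (-25)| = 73

73


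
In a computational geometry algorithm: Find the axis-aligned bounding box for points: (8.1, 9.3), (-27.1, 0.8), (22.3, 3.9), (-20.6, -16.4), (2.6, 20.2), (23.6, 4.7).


x range: [-27.1, 23.6]
y range: [-16.4, 20.2]
Bounding box: (-27.1,-16.4) to (23.6,20.2)

(-27.1,-16.4) to (23.6,20.2)


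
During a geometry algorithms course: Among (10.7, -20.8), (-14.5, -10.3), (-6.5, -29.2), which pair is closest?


d(P0,P1) = 27.3, d(P0,P2) = 19.1416, d(P1,P2) = 20.5234
Closest: P0 and P2

Closest pair: (10.7, -20.8) and (-6.5, -29.2), distance = 19.1416


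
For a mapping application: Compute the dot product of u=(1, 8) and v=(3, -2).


u . v = u_x*v_x + u_y*v_y = 1*3 + 8*(-2)
= 3 + (-16) = -13

-13


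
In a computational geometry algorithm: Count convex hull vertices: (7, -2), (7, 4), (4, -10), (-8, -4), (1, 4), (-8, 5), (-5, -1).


Convex hull vertices (CCW): (-8, -4), (4, -10), (7, -2), (7, 4), (-8, 5)
Count = 5

5


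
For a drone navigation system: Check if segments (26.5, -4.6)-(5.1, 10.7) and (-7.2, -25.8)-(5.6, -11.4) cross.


Cross products: d1=-213.92, d2=290.08, d3=969.29, d4=465.29
d1*d2 < 0 and d3*d4 < 0? no

No, they don't intersect


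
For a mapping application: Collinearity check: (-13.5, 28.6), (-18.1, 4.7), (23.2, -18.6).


Cross product: ((-18.1)-(-13.5))*((-18.6)-28.6) - (4.7-28.6)*(23.2-(-13.5))
= 1094.25

No, not collinear


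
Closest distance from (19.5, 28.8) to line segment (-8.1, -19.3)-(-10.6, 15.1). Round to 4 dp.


Project P onto AB: t = 1 (clamped to [0,1])
Closest point on segment: (-10.6, 15.1)
Distance: 33.0711

33.0711


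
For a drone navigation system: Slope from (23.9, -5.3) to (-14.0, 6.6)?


slope = (y2-y1)/(x2-x1) = (6.6-(-5.3))/((-14)-23.9) = 11.9/(-37.9) = -0.314

-0.314


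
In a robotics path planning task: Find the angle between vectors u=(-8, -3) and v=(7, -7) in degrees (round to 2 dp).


u.v = -35, |u| = sqrt(73) = 8.544, |v| = sqrt(98) = 9.8995
cos(theta) = u.v/(|u||v|) = -35/sqrt(7154) = -0.413803
theta = acos(-0.413803) = 114.44 degrees

114.44 degrees


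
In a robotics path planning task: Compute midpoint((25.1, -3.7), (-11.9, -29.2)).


M = ((25.1+(-11.9))/2, ((-3.7)+(-29.2))/2)
= (6.6, -16.45)

(6.6, -16.45)


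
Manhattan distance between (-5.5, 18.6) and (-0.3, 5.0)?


|(-5.5)-(-0.3)| + |18.6-5| = 5.2 + 13.6 = 18.8

18.8


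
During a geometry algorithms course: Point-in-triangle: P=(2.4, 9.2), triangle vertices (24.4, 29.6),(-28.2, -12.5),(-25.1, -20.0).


Cross products: AB x AP = 146.84, BC x BP = 296.77, CA x CP = 81.4
All same sign? yes

Yes, inside


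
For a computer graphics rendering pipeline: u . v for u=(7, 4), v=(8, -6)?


u . v = u_x*v_x + u_y*v_y = 7*8 + 4*(-6)
= 56 + (-24) = 32

32


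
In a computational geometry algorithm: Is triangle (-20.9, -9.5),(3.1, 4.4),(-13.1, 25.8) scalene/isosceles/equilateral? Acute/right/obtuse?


Side lengths squared: AB^2=769.21, BC^2=720.4, CA^2=1306.93
Sorted: [720.4, 769.21, 1306.93]
By sides: Scalene, By angles: Acute

Scalene, Acute


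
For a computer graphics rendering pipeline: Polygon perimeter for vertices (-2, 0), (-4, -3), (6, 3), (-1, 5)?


Sides: (-2, 0)->(-4, -3): sqrt(13) = 3.605551, (-4, -3)->(6, 3): sqrt(136) = 11.661904, (6, 3)->(-1, 5): sqrt(53) = 7.28011, (-1, 5)->(-2, 0): sqrt(26) = 5.09902
Sum = 27.646585
Perimeter = 27.6466

27.6466


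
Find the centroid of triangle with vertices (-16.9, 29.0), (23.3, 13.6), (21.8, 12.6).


Centroid = ((x_A+x_B+x_C)/3, (y_A+y_B+y_C)/3)
= (((-16.9)+23.3+21.8)/3, (29+13.6+12.6)/3)
= (9.4, 18.4)

(9.4, 18.4)


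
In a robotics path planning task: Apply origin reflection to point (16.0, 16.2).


Reflection over origin: (x,y) -> (-x,-y)
(16, 16.2) -> (-16, -16.2)

(-16, -16.2)


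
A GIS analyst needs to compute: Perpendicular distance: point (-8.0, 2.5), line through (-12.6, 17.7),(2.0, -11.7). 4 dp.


|cross product| = 86.68
|line direction| = sqrt(1077.52) = 32.8256
Distance = 86.68/sqrt(1077.52) = 2.6406

2.6406


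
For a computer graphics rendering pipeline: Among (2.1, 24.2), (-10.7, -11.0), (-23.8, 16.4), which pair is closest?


d(P0,P1) = 37.455, d(P0,P2) = 27.049, d(P1,P2) = 30.3705
Closest: P0 and P2

Closest pair: (2.1, 24.2) and (-23.8, 16.4), distance = 27.049


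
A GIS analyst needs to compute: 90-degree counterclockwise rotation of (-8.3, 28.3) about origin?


90° CCW: (x,y) -> (-y, x)
(-8.3,28.3) -> (-28.3, -8.3)

(-28.3, -8.3)


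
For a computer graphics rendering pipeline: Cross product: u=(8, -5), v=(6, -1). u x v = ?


u x v = u_x*v_y - u_y*v_x = 8*(-1) - (-5)*6
= (-8) - (-30) = 22

22


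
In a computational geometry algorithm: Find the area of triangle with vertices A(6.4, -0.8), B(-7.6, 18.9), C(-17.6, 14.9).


Area = |x_A(y_B-y_C) + x_B(y_C-y_A) + x_C(y_A-y_B)|/2
= |25.6 + (-119.32) + 346.72|/2
= 253/2 = 126.5

126.5


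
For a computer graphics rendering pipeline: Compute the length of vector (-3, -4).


|u| = sqrt((-3)^2 + (-4)^2) = sqrt(25) = 5

5


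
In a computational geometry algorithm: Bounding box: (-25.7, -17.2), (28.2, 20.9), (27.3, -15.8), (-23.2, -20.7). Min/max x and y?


x range: [-25.7, 28.2]
y range: [-20.7, 20.9]
Bounding box: (-25.7,-20.7) to (28.2,20.9)

(-25.7,-20.7) to (28.2,20.9)


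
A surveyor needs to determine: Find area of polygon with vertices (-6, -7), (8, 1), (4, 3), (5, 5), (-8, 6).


Shoelace sum: ((-6)*1 - 8*(-7)) + (8*3 - 4*1) + (4*5 - 5*3) + (5*6 - (-8)*5) + ((-8)*(-7) - (-6)*6)
= 237
Area = |237|/2 = 118.5

118.5


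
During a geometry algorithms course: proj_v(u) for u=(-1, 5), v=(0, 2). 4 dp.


u.v = 10, |v| = sqrt(4) = 2
Scalar projection = u.v / |v| = 10 / sqrt(4) = 5

5


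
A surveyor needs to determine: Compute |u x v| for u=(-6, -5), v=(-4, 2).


|u x v| = |(-6)*2 - (-5)*(-4)|
= |(-12) - 20| = 32

32


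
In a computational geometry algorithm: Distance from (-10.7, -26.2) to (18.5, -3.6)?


dx=29.2, dy=22.6
d^2 = 29.2^2 + 22.6^2 = 1363.4
d = sqrt(1363.4) = 36.9242

36.9242


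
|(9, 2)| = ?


|u| = sqrt(9^2 + 2^2) = sqrt(85) = 9.2195

9.2195


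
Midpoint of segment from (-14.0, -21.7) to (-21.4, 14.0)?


M = (((-14)+(-21.4))/2, ((-21.7)+14)/2)
= (-17.7, -3.85)

(-17.7, -3.85)


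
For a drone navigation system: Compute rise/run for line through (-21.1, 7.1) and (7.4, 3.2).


slope = (y2-y1)/(x2-x1) = (3.2-7.1)/(7.4-(-21.1)) = (-3.9)/28.5 = -0.1368

-0.1368


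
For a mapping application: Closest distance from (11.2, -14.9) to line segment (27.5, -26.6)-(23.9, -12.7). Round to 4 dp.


Project P onto AB: t = 1 (clamped to [0,1])
Closest point on segment: (23.9, -12.7)
Distance: 12.8891

12.8891


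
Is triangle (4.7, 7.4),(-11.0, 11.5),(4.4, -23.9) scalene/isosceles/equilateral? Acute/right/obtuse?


Side lengths squared: AB^2=263.3, BC^2=1490.32, CA^2=979.78
Sorted: [263.3, 979.78, 1490.32]
By sides: Scalene, By angles: Obtuse

Scalene, Obtuse


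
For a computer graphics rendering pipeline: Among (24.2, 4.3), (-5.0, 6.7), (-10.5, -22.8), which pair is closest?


d(P0,P1) = 29.2985, d(P0,P2) = 44.0284, d(P1,P2) = 30.0083
Closest: P0 and P1

Closest pair: (24.2, 4.3) and (-5.0, 6.7), distance = 29.2985


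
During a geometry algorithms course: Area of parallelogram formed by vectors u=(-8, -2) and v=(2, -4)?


|u x v| = |(-8)*(-4) - (-2)*2|
= |32 - (-4)| = 36

36


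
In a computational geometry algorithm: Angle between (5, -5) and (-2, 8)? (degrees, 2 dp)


u.v = -50, |u| = sqrt(50) = 7.0711, |v| = sqrt(68) = 8.2462
cos(theta) = u.v/(|u||v|) = -50/sqrt(3400) = -0.857493
theta = acos(-0.857493) = 149.04 degrees

149.04 degrees


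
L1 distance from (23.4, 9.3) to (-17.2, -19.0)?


|23.4-(-17.2)| + |9.3-(-19)| = 40.6 + 28.3 = 68.9

68.9


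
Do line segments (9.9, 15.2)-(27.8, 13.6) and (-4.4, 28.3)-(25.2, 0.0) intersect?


Cross products: d1=16.93, d2=476.14, d3=211.61, d4=-247.6
d1*d2 < 0 and d3*d4 < 0? no

No, they don't intersect


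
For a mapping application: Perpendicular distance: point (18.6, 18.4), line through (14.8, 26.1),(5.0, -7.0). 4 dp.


|cross product| = 201.24
|line direction| = sqrt(1191.65) = 34.5203
Distance = 201.24/sqrt(1191.65) = 5.8296

5.8296


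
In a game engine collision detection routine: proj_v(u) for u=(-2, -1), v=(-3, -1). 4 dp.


u.v = 7, |v| = sqrt(10) = 3.1623
Scalar projection = u.v / |v| = 7 / sqrt(10) = 2.2136

2.2136


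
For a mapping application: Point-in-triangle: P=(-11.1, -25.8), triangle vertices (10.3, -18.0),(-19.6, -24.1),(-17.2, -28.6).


Cross products: AB x AP = 102.68, BC x BP = 34.17, CA x CP = 12.34
All same sign? yes

Yes, inside


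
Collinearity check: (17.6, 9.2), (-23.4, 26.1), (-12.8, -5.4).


Cross product: ((-23.4)-17.6)*((-5.4)-9.2) - (26.1-9.2)*((-12.8)-17.6)
= 1112.36

No, not collinear


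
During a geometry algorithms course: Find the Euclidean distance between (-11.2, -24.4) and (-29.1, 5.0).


dx=-17.9, dy=29.4
d^2 = (-17.9)^2 + 29.4^2 = 1184.77
d = sqrt(1184.77) = 34.4205

34.4205


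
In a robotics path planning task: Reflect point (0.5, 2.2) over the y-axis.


Reflection over y-axis: (x,y) -> (-x,y)
(0.5, 2.2) -> (-0.5, 2.2)

(-0.5, 2.2)


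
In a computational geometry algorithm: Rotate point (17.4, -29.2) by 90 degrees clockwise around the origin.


90° CW: (x,y) -> (y, -x)
(17.4,-29.2) -> (-29.2, -17.4)

(-29.2, -17.4)


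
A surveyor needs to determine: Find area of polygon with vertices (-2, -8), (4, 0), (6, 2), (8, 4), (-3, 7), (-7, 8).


Shoelace sum: ((-2)*0 - 4*(-8)) + (4*2 - 6*0) + (6*4 - 8*2) + (8*7 - (-3)*4) + ((-3)*8 - (-7)*7) + ((-7)*(-8) - (-2)*8)
= 213
Area = |213|/2 = 106.5

106.5


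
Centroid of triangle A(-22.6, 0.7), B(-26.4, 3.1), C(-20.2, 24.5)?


Centroid = ((x_A+x_B+x_C)/3, (y_A+y_B+y_C)/3)
= (((-22.6)+(-26.4)+(-20.2))/3, (0.7+3.1+24.5)/3)
= (-23.0667, 9.4333)

(-23.0667, 9.4333)


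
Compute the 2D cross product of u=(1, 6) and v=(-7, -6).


u x v = u_x*v_y - u_y*v_x = 1*(-6) - 6*(-7)
= (-6) - (-42) = 36

36


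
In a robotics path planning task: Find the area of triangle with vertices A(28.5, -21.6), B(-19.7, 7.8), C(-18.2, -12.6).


Area = |x_A(y_B-y_C) + x_B(y_C-y_A) + x_C(y_A-y_B)|/2
= |581.4 + (-177.3) + 535.08|/2
= 939.18/2 = 469.59

469.59


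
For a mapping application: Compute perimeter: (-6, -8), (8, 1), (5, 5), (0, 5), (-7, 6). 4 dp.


Sides: (-6, -8)->(8, 1): sqrt(277) = 16.643317, (8, 1)->(5, 5): sqrt(25) = 5, (5, 5)->(0, 5): sqrt(25) = 5, (0, 5)->(-7, 6): sqrt(50) = 7.071068, (-7, 6)->(-6, -8): sqrt(197) = 14.035669
Sum = 47.750054
Perimeter = 47.7501

47.7501


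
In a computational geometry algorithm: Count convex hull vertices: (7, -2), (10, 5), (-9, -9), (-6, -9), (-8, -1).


Convex hull vertices (CCW): (-9, -9), (-6, -9), (7, -2), (10, 5), (-8, -1)
Count = 5

5


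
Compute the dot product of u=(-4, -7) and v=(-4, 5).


u . v = u_x*v_x + u_y*v_y = (-4)*(-4) + (-7)*5
= 16 + (-35) = -19

-19


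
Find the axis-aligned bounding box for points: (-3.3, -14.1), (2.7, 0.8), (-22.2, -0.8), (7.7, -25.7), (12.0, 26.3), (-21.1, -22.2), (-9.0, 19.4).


x range: [-22.2, 12]
y range: [-25.7, 26.3]
Bounding box: (-22.2,-25.7) to (12,26.3)

(-22.2,-25.7) to (12,26.3)


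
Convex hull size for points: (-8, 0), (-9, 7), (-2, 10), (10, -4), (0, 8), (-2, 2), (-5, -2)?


Convex hull vertices (CCW): (-9, 7), (-8, 0), (-5, -2), (10, -4), (0, 8), (-2, 10)
Count = 6

6


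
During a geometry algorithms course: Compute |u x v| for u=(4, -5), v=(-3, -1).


|u x v| = |4*(-1) - (-5)*(-3)|
= |(-4) - 15| = 19

19


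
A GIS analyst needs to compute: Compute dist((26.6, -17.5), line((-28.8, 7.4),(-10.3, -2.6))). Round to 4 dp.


|cross product| = 93.35
|line direction| = sqrt(442.25) = 21.0297
Distance = 93.35/sqrt(442.25) = 4.439

4.439


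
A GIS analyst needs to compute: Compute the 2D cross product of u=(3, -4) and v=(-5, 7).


u x v = u_x*v_y - u_y*v_x = 3*7 - (-4)*(-5)
= 21 - 20 = 1

1


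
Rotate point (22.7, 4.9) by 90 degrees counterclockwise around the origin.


90° CCW: (x,y) -> (-y, x)
(22.7,4.9) -> (-4.9, 22.7)

(-4.9, 22.7)


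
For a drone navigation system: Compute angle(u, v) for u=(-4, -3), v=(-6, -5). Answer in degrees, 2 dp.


u.v = 39, |u| = sqrt(25) = 5, |v| = sqrt(61) = 7.8102
cos(theta) = u.v/(|u||v|) = 39/sqrt(1525) = 0.998688
theta = acos(0.998688) = 2.94 degrees

2.94 degrees


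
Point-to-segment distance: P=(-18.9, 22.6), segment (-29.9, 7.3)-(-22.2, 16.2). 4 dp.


Project P onto AB: t = 1 (clamped to [0,1])
Closest point on segment: (-22.2, 16.2)
Distance: 7.2007

7.2007


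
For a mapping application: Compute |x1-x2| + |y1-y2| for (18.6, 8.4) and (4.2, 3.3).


|18.6-4.2| + |8.4-3.3| = 14.4 + 5.1 = 19.5

19.5


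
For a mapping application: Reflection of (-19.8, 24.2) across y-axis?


Reflection over y-axis: (x,y) -> (-x,y)
(-19.8, 24.2) -> (19.8, 24.2)

(19.8, 24.2)
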